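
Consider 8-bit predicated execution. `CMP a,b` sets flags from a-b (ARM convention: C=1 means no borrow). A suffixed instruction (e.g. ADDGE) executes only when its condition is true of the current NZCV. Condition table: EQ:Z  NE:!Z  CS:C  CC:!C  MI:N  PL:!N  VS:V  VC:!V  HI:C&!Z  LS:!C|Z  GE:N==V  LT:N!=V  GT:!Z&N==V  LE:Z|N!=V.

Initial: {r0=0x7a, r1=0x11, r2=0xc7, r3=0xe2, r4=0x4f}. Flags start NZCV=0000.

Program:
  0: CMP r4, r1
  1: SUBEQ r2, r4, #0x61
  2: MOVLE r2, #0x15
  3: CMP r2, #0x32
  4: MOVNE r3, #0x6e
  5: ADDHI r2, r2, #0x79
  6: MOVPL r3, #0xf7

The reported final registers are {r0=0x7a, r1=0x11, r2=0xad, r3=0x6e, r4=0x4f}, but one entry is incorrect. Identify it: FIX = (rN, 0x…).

0: ✓ CMP  NZCV=0010
1: · SUBEQ
2: · MOVLE
3: ✓ CMP  NZCV=1010
4: ✓ MOVNE  r3←0x6e
5: ✓ ADDHI  r2←0x40
6: · MOVPL

FIX = (r2, 0x40)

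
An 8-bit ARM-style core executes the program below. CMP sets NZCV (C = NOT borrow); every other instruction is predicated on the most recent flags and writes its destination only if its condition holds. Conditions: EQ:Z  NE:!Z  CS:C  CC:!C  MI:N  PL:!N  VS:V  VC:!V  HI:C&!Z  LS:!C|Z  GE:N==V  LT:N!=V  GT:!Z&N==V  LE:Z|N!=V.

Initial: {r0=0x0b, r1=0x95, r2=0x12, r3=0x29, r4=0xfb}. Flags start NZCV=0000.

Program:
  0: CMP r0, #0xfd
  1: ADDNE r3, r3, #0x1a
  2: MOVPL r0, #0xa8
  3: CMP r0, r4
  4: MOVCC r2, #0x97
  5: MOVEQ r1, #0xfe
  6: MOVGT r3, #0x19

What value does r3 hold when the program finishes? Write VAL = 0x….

VAL = 0x43

[0] flags=0000 → (cmp)
[1] flags=0000 NE?T → r3=0x43
[2] flags=0000 PL?T → r0=0xa8
[3] flags=1000 → (cmp)
[4] flags=1000 CC?T → r2=0x97
[5] flags=1000 EQ?F → skip
[6] flags=1000 GT?F → skip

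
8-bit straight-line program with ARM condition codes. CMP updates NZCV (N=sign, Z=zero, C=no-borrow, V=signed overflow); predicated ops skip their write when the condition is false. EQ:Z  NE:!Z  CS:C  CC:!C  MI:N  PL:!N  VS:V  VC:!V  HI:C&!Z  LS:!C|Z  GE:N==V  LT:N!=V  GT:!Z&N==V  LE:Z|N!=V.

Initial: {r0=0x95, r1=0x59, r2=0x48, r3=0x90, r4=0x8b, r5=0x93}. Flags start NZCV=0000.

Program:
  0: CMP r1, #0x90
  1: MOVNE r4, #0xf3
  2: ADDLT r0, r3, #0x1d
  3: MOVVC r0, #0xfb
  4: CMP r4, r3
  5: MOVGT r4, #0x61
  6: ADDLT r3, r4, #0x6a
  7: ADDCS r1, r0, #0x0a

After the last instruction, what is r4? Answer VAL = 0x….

[0] flags=1001 → (cmp)
[1] flags=1001 NE?T → r4=0xf3
[2] flags=1001 LT?F → skip
[3] flags=1001 VC?F → skip
[4] flags=0010 → (cmp)
[5] flags=0010 GT?T → r4=0x61
[6] flags=0010 LT?F → skip
[7] flags=0010 CS?T → r1=0x9f

VAL = 0x61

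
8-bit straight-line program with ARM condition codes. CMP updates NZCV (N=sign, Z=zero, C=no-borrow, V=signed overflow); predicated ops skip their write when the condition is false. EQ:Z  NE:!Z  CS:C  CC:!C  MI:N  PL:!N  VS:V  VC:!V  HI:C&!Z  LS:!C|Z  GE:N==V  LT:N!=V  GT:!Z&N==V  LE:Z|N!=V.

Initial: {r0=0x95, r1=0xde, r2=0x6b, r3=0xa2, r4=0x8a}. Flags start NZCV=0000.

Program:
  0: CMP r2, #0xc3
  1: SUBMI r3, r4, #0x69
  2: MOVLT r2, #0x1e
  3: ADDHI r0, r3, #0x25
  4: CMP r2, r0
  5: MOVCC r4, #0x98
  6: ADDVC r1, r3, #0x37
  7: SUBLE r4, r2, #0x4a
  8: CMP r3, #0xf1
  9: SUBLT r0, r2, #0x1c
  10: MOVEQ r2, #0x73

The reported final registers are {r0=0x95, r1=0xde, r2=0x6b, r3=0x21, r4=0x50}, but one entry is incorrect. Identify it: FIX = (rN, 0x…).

0: ✓ CMP  NZCV=1001
1: ✓ SUBMI  r3←0x21
2: · MOVLT
3: · ADDHI
4: ✓ CMP  NZCV=1001
5: ✓ MOVCC  r4←0x98
6: · ADDVC
7: · SUBLE
8: ✓ CMP  NZCV=0000
9: · SUBLT
10: · MOVEQ

FIX = (r4, 0x98)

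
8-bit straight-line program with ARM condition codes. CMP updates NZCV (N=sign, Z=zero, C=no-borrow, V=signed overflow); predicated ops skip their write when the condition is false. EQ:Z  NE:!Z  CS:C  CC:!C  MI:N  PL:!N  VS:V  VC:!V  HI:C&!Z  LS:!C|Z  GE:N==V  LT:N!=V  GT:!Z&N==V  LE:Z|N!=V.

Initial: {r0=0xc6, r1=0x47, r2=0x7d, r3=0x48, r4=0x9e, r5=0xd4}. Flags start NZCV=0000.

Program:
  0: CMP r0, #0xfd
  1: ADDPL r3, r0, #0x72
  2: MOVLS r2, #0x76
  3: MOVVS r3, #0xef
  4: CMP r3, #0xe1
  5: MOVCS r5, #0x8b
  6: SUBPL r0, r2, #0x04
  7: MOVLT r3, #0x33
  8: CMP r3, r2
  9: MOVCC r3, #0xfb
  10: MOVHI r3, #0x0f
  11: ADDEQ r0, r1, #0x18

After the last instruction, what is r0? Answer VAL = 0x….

VAL = 0x72

0: ✓ CMP  NZCV=1000
1: · ADDPL
2: ✓ MOVLS  r2←0x76
3: · MOVVS
4: ✓ CMP  NZCV=0000
5: · MOVCS
6: ✓ SUBPL  r0←0x72
7: · MOVLT
8: ✓ CMP  NZCV=1000
9: ✓ MOVCC  r3←0xfb
10: · MOVHI
11: · ADDEQ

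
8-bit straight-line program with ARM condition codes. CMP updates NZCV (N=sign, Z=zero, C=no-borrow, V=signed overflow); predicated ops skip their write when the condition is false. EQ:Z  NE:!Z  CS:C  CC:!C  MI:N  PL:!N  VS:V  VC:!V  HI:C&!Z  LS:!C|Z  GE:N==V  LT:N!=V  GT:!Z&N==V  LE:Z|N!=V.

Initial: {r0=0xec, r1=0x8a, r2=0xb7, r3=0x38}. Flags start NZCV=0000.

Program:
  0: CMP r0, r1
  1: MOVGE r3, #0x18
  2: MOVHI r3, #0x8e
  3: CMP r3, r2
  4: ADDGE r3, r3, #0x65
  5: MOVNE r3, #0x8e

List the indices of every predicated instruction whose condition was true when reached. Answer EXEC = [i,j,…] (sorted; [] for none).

EXEC = [1,2,5]

0: ✓ CMP  NZCV=0010
1: ✓ MOVGE  r3←0x18
2: ✓ MOVHI  r3←0x8e
3: ✓ CMP  NZCV=1000
4: · ADDGE
5: ✓ MOVNE  r3←0x8e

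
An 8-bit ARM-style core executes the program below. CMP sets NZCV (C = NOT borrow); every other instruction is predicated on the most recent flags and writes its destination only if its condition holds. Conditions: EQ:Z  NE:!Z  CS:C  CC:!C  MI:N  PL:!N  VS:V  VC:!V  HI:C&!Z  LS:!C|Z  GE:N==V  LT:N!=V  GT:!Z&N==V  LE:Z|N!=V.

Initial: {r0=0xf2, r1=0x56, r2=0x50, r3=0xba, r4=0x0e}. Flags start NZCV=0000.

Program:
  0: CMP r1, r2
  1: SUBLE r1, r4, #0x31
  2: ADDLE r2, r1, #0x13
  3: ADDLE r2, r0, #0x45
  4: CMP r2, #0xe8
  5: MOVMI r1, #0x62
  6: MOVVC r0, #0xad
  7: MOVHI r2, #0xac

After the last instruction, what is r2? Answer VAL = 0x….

VAL = 0x50

[0] flags=0010 → (cmp)
[1] flags=0010 LE?F → skip
[2] flags=0010 LE?F → skip
[3] flags=0010 LE?F → skip
[4] flags=0000 → (cmp)
[5] flags=0000 MI?F → skip
[6] flags=0000 VC?T → r0=0xad
[7] flags=0000 HI?F → skip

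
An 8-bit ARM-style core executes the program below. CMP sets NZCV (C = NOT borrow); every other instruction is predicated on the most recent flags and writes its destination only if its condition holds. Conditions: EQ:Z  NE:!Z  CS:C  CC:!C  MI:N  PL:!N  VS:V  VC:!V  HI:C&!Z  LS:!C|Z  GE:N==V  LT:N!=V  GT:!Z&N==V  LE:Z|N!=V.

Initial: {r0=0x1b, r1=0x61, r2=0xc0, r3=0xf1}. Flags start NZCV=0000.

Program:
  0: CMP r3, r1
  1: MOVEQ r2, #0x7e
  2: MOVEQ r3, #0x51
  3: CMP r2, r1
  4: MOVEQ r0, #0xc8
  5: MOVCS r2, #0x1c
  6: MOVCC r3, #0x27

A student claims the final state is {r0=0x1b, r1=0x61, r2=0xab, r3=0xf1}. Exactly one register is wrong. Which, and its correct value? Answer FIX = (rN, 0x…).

0: ✓ CMP  NZCV=1010
1: · MOVEQ
2: · MOVEQ
3: ✓ CMP  NZCV=0011
4: · MOVEQ
5: ✓ MOVCS  r2←0x1c
6: · MOVCC

FIX = (r2, 0x1c)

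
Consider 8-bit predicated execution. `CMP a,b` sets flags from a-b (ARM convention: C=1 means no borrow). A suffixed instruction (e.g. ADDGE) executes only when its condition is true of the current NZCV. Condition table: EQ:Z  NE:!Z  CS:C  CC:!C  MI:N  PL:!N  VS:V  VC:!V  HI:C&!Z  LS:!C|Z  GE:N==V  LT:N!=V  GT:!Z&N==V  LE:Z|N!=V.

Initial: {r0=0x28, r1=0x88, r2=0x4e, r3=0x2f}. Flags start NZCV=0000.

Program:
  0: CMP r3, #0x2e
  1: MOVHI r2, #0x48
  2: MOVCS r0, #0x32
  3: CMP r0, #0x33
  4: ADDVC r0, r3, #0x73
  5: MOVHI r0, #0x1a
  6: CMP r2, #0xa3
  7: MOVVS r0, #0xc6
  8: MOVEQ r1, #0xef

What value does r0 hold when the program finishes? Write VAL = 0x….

0: ✓ CMP  NZCV=0010
1: ✓ MOVHI  r2←0x48
2: ✓ MOVCS  r0←0x32
3: ✓ CMP  NZCV=1000
4: ✓ ADDVC  r0←0xa2
5: · MOVHI
6: ✓ CMP  NZCV=1001
7: ✓ MOVVS  r0←0xc6
8: · MOVEQ

VAL = 0xc6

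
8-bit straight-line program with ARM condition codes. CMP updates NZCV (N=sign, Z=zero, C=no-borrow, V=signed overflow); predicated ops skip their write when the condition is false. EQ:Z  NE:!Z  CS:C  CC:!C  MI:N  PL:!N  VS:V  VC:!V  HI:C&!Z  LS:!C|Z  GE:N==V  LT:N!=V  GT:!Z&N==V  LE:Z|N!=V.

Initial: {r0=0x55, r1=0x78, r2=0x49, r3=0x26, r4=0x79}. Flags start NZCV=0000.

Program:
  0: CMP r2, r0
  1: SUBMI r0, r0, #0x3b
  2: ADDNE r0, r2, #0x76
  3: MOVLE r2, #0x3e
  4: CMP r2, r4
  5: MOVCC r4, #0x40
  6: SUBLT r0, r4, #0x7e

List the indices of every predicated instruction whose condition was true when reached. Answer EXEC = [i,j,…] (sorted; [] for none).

[0] flags=1000 → (cmp)
[1] flags=1000 MI?T → r0=0x1a
[2] flags=1000 NE?T → r0=0xbf
[3] flags=1000 LE?T → r2=0x3e
[4] flags=1000 → (cmp)
[5] flags=1000 CC?T → r4=0x40
[6] flags=1000 LT?T → r0=0xc2

EXEC = [1,2,3,5,6]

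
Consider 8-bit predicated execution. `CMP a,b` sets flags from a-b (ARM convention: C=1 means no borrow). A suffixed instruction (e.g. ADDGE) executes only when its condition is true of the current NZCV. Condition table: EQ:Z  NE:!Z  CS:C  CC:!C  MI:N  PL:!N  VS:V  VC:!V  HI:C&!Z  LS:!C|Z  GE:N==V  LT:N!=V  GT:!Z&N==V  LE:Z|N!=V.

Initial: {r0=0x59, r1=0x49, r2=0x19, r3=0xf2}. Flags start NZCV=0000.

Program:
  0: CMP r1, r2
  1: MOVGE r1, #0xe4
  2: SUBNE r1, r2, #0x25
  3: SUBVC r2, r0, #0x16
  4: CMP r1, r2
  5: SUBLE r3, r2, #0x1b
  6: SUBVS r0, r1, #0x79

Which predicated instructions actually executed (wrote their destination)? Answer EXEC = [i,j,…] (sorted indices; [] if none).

EXEC = [1,2,3,5]

0: ✓ CMP  NZCV=0010
1: ✓ MOVGE  r1←0xe4
2: ✓ SUBNE  r1←0xf4
3: ✓ SUBVC  r2←0x43
4: ✓ CMP  NZCV=1010
5: ✓ SUBLE  r3←0x28
6: · SUBVS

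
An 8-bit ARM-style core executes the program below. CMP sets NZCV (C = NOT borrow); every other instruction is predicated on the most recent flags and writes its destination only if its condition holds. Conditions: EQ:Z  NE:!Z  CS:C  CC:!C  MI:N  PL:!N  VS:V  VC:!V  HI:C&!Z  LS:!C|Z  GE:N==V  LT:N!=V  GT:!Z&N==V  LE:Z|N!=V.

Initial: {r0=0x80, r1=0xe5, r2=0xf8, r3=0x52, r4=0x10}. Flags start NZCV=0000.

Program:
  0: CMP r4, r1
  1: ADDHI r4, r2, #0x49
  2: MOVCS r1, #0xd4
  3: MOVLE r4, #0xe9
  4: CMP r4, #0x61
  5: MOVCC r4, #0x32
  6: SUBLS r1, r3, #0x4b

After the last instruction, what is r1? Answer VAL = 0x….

VAL = 0x07

0: ✓ CMP  NZCV=0000
1: · ADDHI
2: · MOVCS
3: · MOVLE
4: ✓ CMP  NZCV=1000
5: ✓ MOVCC  r4←0x32
6: ✓ SUBLS  r1←0x07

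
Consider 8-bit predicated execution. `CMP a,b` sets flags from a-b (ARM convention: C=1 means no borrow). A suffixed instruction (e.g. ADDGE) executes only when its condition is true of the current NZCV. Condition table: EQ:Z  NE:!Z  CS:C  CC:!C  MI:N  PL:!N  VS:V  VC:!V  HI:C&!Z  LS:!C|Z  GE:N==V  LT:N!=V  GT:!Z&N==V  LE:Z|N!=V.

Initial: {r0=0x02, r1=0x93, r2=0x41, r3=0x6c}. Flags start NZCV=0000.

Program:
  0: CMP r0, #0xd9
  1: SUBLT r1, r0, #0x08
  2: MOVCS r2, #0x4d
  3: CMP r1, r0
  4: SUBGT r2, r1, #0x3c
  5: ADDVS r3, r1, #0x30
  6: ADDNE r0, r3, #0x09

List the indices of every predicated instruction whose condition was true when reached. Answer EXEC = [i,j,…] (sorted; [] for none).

[0] flags=0000 → (cmp)
[1] flags=0000 LT?F → skip
[2] flags=0000 CS?F → skip
[3] flags=1010 → (cmp)
[4] flags=1010 GT?F → skip
[5] flags=1010 VS?F → skip
[6] flags=1010 NE?T → r0=0x75

EXEC = [6]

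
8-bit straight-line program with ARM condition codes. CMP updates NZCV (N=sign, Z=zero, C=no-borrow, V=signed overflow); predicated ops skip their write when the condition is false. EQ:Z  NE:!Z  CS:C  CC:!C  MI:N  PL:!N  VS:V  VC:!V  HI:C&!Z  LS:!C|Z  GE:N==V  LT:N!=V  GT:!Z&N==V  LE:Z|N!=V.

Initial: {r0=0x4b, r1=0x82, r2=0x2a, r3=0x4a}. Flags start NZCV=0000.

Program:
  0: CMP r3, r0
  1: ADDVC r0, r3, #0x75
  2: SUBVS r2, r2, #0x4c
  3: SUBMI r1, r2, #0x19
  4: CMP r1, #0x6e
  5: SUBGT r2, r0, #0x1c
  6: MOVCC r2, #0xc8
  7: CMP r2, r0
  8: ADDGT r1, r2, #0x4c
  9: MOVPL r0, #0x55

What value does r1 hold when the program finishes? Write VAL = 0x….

VAL = 0x14

[0] flags=1000 → (cmp)
[1] flags=1000 VC?T → r0=0xbf
[2] flags=1000 VS?F → skip
[3] flags=1000 MI?T → r1=0x11
[4] flags=1000 → (cmp)
[5] flags=1000 GT?F → skip
[6] flags=1000 CC?T → r2=0xc8
[7] flags=0010 → (cmp)
[8] flags=0010 GT?T → r1=0x14
[9] flags=0010 PL?T → r0=0x55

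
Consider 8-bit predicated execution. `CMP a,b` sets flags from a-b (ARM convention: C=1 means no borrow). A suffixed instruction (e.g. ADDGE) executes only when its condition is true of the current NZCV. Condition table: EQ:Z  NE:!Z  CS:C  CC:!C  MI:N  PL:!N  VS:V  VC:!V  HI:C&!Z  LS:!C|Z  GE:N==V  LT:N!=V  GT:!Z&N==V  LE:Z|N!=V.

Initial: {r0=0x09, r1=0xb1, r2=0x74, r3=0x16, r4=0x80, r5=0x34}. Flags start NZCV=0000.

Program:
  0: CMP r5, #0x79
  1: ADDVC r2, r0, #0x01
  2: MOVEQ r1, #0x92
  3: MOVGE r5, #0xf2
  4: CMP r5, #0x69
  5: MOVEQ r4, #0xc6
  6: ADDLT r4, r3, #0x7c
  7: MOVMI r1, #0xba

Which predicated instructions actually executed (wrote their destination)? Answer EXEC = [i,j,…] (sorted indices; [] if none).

EXEC = [1,6,7]

0: ✓ CMP  NZCV=1000
1: ✓ ADDVC  r2←0x0a
2: · MOVEQ
3: · MOVGE
4: ✓ CMP  NZCV=1000
5: · MOVEQ
6: ✓ ADDLT  r4←0x92
7: ✓ MOVMI  r1←0xba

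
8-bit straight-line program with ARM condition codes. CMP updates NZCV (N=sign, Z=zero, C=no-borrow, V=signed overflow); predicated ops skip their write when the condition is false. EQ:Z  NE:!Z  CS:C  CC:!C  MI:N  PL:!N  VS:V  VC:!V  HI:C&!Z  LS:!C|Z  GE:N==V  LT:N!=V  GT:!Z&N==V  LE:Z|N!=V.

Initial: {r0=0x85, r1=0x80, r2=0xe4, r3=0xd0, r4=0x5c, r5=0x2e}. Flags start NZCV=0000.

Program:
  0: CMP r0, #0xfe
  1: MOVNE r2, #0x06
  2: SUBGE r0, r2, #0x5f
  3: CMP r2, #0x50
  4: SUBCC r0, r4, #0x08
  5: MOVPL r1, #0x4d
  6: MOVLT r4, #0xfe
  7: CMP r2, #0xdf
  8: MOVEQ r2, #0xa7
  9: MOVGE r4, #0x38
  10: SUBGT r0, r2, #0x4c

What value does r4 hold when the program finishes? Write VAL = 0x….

VAL = 0x38

[0] flags=1000 → (cmp)
[1] flags=1000 NE?T → r2=0x06
[2] flags=1000 GE?F → skip
[3] flags=1000 → (cmp)
[4] flags=1000 CC?T → r0=0x54
[5] flags=1000 PL?F → skip
[6] flags=1000 LT?T → r4=0xfe
[7] flags=0000 → (cmp)
[8] flags=0000 EQ?F → skip
[9] flags=0000 GE?T → r4=0x38
[10] flags=0000 GT?T → r0=0xba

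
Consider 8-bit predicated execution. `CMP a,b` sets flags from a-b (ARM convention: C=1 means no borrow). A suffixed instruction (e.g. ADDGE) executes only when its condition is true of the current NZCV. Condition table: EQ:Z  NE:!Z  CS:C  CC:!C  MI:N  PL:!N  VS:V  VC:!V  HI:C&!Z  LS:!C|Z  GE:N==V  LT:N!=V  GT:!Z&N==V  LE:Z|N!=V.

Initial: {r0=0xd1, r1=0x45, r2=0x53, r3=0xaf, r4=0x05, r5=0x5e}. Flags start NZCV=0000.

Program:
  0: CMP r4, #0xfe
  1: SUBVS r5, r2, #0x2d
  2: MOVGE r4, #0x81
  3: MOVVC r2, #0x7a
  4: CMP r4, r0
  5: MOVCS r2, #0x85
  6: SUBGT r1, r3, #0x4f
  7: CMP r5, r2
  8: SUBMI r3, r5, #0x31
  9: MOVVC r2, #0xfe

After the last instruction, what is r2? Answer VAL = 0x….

[0] flags=0000 → (cmp)
[1] flags=0000 VS?F → skip
[2] flags=0000 GE?T → r4=0x81
[3] flags=0000 VC?T → r2=0x7a
[4] flags=1000 → (cmp)
[5] flags=1000 CS?F → skip
[6] flags=1000 GT?F → skip
[7] flags=1000 → (cmp)
[8] flags=1000 MI?T → r3=0x2d
[9] flags=1000 VC?T → r2=0xfe

VAL = 0xfe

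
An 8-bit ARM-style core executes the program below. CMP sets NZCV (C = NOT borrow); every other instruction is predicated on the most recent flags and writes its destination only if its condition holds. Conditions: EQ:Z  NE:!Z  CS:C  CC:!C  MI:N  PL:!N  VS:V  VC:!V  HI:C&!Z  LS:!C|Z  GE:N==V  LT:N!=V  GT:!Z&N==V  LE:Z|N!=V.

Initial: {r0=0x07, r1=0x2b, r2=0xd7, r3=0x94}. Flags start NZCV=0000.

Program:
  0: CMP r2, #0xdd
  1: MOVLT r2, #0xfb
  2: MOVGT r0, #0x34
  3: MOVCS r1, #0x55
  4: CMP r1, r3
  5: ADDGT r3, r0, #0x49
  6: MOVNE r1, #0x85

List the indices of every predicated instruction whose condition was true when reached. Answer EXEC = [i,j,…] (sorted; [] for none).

0: ✓ CMP  NZCV=1000
1: ✓ MOVLT  r2←0xfb
2: · MOVGT
3: · MOVCS
4: ✓ CMP  NZCV=1001
5: ✓ ADDGT  r3←0x50
6: ✓ MOVNE  r1←0x85

EXEC = [1,5,6]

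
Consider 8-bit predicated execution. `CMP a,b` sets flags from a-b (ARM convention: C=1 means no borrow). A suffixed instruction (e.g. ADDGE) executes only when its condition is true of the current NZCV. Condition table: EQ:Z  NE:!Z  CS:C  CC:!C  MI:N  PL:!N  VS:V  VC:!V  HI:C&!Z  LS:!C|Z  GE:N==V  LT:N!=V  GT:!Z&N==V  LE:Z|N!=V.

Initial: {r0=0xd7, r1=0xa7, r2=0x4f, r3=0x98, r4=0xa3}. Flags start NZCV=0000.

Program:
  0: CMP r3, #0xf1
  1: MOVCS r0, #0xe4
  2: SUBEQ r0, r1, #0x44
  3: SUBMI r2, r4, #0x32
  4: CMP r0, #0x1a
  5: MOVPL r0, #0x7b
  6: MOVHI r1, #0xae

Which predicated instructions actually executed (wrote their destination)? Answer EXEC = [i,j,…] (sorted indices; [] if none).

EXEC = [3,6]

[0] flags=1000 → (cmp)
[1] flags=1000 CS?F → skip
[2] flags=1000 EQ?F → skip
[3] flags=1000 MI?T → r2=0x71
[4] flags=1010 → (cmp)
[5] flags=1010 PL?F → skip
[6] flags=1010 HI?T → r1=0xae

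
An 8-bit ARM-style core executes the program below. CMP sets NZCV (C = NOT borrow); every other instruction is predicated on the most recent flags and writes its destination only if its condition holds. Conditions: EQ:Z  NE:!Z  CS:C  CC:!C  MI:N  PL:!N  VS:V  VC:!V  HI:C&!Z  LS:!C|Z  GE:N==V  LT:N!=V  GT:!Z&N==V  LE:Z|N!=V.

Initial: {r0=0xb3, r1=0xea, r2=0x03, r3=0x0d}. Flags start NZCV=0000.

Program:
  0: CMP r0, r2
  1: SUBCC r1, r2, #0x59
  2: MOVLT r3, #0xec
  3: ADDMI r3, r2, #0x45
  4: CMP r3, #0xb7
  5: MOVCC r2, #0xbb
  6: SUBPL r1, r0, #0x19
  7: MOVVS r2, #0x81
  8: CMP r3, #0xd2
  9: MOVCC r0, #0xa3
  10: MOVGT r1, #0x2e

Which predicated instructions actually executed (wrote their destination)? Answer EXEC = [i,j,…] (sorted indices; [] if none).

EXEC = [2,3,5,7,9,10]

[0] flags=1010 → (cmp)
[1] flags=1010 CC?F → skip
[2] flags=1010 LT?T → r3=0xec
[3] flags=1010 MI?T → r3=0x48
[4] flags=1001 → (cmp)
[5] flags=1001 CC?T → r2=0xbb
[6] flags=1001 PL?F → skip
[7] flags=1001 VS?T → r2=0x81
[8] flags=0000 → (cmp)
[9] flags=0000 CC?T → r0=0xa3
[10] flags=0000 GT?T → r1=0x2e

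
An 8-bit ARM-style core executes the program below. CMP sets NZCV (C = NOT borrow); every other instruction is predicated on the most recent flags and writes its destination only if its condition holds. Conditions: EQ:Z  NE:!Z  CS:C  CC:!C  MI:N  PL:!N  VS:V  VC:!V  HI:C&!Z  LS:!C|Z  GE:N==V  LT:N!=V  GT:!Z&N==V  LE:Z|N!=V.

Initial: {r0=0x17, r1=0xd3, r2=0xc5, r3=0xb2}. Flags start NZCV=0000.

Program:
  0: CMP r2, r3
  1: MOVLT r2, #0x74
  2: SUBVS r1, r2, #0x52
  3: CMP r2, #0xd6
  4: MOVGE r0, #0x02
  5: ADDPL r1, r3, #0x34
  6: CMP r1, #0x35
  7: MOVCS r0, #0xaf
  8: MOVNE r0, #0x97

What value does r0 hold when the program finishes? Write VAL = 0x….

VAL = 0x97

0: ✓ CMP  NZCV=0010
1: · MOVLT
2: · SUBVS
3: ✓ CMP  NZCV=1000
4: · MOVGE
5: · ADDPL
6: ✓ CMP  NZCV=1010
7: ✓ MOVCS  r0←0xaf
8: ✓ MOVNE  r0←0x97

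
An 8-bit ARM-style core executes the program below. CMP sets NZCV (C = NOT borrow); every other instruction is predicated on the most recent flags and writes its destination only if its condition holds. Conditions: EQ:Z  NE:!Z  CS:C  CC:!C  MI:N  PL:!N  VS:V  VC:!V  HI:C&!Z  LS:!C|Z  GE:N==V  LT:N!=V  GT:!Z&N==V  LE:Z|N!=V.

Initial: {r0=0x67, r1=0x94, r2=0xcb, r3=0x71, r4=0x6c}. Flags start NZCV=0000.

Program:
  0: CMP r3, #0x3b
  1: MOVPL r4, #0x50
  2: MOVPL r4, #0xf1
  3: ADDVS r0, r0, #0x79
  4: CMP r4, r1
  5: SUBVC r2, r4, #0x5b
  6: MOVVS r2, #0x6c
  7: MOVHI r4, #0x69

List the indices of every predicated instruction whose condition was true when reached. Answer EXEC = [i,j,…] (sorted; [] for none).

[0] flags=0010 → (cmp)
[1] flags=0010 PL?T → r4=0x50
[2] flags=0010 PL?T → r4=0xf1
[3] flags=0010 VS?F → skip
[4] flags=0010 → (cmp)
[5] flags=0010 VC?T → r2=0x96
[6] flags=0010 VS?F → skip
[7] flags=0010 HI?T → r4=0x69

EXEC = [1,2,5,7]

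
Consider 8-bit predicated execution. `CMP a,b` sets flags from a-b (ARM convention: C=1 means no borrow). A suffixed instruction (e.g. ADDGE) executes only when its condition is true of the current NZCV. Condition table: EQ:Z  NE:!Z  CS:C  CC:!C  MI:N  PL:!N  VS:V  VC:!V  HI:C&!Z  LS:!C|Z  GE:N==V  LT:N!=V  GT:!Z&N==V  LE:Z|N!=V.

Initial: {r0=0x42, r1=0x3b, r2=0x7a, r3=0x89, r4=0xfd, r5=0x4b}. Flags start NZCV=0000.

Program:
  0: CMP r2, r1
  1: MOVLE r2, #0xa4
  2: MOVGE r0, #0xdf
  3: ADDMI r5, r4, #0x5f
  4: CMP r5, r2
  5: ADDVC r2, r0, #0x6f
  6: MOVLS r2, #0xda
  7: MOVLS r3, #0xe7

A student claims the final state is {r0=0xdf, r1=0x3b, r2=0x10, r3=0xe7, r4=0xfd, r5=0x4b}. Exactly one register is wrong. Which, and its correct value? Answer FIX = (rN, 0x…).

[0] flags=0010 → (cmp)
[1] flags=0010 LE?F → skip
[2] flags=0010 GE?T → r0=0xdf
[3] flags=0010 MI?F → skip
[4] flags=1000 → (cmp)
[5] flags=1000 VC?T → r2=0x4e
[6] flags=1000 LS?T → r2=0xda
[7] flags=1000 LS?T → r3=0xe7

FIX = (r2, 0xda)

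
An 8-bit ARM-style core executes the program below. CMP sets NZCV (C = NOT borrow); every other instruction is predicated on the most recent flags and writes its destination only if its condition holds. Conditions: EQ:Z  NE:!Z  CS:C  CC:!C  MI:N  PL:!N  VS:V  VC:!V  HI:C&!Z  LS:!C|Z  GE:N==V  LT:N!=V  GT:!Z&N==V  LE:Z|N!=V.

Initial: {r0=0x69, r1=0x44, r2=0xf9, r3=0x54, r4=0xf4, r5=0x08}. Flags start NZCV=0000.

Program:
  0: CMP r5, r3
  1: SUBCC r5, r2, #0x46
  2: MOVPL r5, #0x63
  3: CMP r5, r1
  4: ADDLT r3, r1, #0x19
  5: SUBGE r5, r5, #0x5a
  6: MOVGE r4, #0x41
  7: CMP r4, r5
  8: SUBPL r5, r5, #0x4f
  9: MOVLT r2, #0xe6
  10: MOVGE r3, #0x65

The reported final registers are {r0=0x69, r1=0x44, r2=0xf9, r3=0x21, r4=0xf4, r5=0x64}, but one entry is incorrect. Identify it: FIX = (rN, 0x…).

0: ✓ CMP  NZCV=1000
1: ✓ SUBCC  r5←0xb3
2: · MOVPL
3: ✓ CMP  NZCV=0011
4: ✓ ADDLT  r3←0x5d
5: · SUBGE
6: · MOVGE
7: ✓ CMP  NZCV=0010
8: ✓ SUBPL  r5←0x64
9: · MOVLT
10: ✓ MOVGE  r3←0x65

FIX = (r3, 0x65)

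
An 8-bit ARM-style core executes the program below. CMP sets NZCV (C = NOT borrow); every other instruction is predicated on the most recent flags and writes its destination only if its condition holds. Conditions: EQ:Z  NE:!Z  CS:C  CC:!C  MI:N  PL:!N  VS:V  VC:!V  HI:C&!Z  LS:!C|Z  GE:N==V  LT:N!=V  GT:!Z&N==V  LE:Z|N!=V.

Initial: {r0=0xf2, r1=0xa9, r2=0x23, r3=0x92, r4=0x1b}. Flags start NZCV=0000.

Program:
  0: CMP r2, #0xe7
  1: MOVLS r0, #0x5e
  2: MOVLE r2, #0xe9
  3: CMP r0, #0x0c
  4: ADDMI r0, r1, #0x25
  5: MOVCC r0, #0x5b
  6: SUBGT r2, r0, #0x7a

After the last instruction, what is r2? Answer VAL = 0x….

0: ✓ CMP  NZCV=0000
1: ✓ MOVLS  r0←0x5e
2: · MOVLE
3: ✓ CMP  NZCV=0010
4: · ADDMI
5: · MOVCC
6: ✓ SUBGT  r2←0xe4

VAL = 0xe4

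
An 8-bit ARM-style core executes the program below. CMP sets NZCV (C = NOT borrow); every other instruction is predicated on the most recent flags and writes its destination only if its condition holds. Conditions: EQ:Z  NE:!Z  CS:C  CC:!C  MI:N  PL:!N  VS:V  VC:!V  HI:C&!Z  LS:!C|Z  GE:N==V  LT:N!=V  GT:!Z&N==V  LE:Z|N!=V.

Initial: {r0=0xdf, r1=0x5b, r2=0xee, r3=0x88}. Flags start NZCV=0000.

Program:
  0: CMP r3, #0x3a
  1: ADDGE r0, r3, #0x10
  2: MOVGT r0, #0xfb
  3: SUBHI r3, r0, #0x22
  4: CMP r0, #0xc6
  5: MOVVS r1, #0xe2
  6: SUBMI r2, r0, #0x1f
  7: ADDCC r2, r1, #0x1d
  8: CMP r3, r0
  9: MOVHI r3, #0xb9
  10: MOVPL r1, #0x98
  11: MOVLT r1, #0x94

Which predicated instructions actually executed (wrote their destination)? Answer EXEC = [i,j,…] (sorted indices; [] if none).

EXEC = [3,11]

[0] flags=0011 → (cmp)
[1] flags=0011 GE?F → skip
[2] flags=0011 GT?F → skip
[3] flags=0011 HI?T → r3=0xbd
[4] flags=0010 → (cmp)
[5] flags=0010 VS?F → skip
[6] flags=0010 MI?F → skip
[7] flags=0010 CC?F → skip
[8] flags=1000 → (cmp)
[9] flags=1000 HI?F → skip
[10] flags=1000 PL?F → skip
[11] flags=1000 LT?T → r1=0x94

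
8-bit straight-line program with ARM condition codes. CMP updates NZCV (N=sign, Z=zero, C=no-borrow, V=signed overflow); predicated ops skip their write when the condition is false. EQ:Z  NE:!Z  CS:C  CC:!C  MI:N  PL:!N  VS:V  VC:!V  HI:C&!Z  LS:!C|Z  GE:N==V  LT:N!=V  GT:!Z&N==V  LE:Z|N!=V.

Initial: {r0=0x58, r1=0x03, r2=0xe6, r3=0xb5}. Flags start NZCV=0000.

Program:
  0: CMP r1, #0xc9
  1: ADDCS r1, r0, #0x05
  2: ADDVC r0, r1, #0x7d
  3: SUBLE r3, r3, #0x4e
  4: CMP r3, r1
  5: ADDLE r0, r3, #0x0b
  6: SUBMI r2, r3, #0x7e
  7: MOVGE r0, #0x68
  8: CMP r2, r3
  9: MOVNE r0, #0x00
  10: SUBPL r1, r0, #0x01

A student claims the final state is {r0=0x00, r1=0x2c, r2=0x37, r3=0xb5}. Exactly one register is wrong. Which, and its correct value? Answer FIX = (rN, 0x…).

FIX = (r1, 0x03)

[0] flags=0000 → (cmp)
[1] flags=0000 CS?F → skip
[2] flags=0000 VC?T → r0=0x80
[3] flags=0000 LE?F → skip
[4] flags=1010 → (cmp)
[5] flags=1010 LE?T → r0=0xc0
[6] flags=1010 MI?T → r2=0x37
[7] flags=1010 GE?F → skip
[8] flags=1001 → (cmp)
[9] flags=1001 NE?T → r0=0x00
[10] flags=1001 PL?F → skip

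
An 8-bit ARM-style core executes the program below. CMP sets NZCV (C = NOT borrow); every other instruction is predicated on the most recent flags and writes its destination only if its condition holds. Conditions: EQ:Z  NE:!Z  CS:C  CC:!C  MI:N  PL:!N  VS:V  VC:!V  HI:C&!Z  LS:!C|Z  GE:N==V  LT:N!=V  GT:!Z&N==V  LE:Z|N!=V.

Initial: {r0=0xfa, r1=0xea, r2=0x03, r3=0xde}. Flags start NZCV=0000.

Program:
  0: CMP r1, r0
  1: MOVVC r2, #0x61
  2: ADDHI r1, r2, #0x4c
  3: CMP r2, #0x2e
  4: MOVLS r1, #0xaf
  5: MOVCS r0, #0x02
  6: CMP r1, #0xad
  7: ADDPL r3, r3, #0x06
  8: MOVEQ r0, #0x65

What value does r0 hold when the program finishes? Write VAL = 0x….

0: ✓ CMP  NZCV=1000
1: ✓ MOVVC  r2←0x61
2: · ADDHI
3: ✓ CMP  NZCV=0010
4: · MOVLS
5: ✓ MOVCS  r0←0x02
6: ✓ CMP  NZCV=0010
7: ✓ ADDPL  r3←0xe4
8: · MOVEQ

VAL = 0x02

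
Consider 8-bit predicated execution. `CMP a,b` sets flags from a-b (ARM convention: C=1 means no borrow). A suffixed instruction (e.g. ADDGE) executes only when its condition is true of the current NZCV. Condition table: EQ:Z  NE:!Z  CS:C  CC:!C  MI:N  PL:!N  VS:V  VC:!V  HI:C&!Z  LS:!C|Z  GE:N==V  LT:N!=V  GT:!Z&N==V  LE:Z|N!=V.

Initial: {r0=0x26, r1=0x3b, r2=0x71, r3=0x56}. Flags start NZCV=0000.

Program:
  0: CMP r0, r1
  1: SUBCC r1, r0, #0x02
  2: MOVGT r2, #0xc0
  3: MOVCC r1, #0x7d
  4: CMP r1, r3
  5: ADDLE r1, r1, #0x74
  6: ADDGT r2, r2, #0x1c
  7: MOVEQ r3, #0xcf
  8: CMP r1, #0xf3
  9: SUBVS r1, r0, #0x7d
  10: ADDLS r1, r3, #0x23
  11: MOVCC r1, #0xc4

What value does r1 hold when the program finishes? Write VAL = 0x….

VAL = 0xc4

0: ✓ CMP  NZCV=1000
1: ✓ SUBCC  r1←0x24
2: · MOVGT
3: ✓ MOVCC  r1←0x7d
4: ✓ CMP  NZCV=0010
5: · ADDLE
6: ✓ ADDGT  r2←0x8d
7: · MOVEQ
8: ✓ CMP  NZCV=1001
9: ✓ SUBVS  r1←0xa9
10: ✓ ADDLS  r1←0x79
11: ✓ MOVCC  r1←0xc4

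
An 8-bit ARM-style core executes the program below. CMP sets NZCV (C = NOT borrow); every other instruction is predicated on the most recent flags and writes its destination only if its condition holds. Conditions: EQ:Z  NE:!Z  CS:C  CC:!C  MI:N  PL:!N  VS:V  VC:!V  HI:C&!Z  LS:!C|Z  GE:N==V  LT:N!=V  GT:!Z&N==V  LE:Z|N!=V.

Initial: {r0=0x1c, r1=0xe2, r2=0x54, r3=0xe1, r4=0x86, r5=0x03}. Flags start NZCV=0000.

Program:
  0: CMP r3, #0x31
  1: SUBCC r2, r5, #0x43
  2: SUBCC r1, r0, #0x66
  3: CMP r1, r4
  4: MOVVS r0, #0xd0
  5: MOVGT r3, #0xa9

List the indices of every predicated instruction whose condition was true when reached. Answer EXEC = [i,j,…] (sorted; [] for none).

0: ✓ CMP  NZCV=1010
1: · SUBCC
2: · SUBCC
3: ✓ CMP  NZCV=0010
4: · MOVVS
5: ✓ MOVGT  r3←0xa9

EXEC = [5]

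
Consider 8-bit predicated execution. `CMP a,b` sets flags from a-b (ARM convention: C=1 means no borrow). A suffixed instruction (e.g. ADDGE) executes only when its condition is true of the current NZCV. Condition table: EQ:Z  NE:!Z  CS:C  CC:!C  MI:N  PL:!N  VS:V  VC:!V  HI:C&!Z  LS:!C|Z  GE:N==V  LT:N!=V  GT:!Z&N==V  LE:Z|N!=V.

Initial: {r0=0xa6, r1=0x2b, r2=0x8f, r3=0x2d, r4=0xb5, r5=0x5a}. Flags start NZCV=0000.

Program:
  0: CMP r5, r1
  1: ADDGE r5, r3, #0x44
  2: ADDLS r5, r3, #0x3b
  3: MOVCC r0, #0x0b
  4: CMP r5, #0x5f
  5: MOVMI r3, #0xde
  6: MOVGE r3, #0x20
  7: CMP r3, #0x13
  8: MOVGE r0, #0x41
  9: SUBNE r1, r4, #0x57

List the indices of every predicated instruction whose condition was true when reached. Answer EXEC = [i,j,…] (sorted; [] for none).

0: ✓ CMP  NZCV=0010
1: ✓ ADDGE  r5←0x71
2: · ADDLS
3: · MOVCC
4: ✓ CMP  NZCV=0010
5: · MOVMI
6: ✓ MOVGE  r3←0x20
7: ✓ CMP  NZCV=0010
8: ✓ MOVGE  r0←0x41
9: ✓ SUBNE  r1←0x5e

EXEC = [1,6,8,9]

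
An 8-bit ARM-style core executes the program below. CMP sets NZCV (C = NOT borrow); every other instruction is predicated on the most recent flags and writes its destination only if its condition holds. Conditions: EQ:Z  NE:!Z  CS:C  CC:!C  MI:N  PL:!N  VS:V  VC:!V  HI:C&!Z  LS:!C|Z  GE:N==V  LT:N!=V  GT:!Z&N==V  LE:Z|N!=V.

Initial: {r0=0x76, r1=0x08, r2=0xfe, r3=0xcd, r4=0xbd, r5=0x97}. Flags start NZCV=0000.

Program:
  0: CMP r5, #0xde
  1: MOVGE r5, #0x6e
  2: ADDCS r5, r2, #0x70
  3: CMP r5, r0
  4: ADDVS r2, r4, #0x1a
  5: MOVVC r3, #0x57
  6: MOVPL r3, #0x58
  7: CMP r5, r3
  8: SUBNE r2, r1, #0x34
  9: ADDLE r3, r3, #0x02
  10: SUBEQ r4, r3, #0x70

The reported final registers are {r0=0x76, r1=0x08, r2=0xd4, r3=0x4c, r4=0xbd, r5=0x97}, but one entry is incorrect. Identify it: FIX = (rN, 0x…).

FIX = (r3, 0x5a)

0: ✓ CMP  NZCV=1000
1: · MOVGE
2: · ADDCS
3: ✓ CMP  NZCV=0011
4: ✓ ADDVS  r2←0xd7
5: · MOVVC
6: ✓ MOVPL  r3←0x58
7: ✓ CMP  NZCV=0011
8: ✓ SUBNE  r2←0xd4
9: ✓ ADDLE  r3←0x5a
10: · SUBEQ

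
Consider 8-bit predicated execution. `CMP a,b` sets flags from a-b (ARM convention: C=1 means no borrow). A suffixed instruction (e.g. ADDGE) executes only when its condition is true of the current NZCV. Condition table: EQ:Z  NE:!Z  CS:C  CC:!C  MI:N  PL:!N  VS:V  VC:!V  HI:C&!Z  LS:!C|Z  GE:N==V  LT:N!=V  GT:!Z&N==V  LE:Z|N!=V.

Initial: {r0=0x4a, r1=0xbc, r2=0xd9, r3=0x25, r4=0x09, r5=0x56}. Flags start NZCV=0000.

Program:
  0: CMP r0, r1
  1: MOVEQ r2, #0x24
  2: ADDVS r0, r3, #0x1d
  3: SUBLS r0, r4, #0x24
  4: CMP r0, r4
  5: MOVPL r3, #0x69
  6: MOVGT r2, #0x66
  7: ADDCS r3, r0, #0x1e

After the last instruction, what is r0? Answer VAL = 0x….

VAL = 0xe5

[0] flags=1001 → (cmp)
[1] flags=1001 EQ?F → skip
[2] flags=1001 VS?T → r0=0x42
[3] flags=1001 LS?T → r0=0xe5
[4] flags=1010 → (cmp)
[5] flags=1010 PL?F → skip
[6] flags=1010 GT?F → skip
[7] flags=1010 CS?T → r3=0x03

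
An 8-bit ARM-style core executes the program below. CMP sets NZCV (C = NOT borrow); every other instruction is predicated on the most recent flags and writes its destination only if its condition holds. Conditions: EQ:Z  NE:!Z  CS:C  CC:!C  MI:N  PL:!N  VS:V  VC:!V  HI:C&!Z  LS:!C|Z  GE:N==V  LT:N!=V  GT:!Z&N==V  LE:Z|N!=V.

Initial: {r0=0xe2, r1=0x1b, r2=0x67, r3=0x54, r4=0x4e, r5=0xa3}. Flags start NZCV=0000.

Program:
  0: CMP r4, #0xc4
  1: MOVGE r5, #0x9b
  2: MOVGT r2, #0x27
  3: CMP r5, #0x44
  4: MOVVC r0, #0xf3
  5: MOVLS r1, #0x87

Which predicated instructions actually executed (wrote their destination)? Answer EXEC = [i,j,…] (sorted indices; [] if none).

EXEC = [1,2]

[0] flags=1001 → (cmp)
[1] flags=1001 GE?T → r5=0x9b
[2] flags=1001 GT?T → r2=0x27
[3] flags=0011 → (cmp)
[4] flags=0011 VC?F → skip
[5] flags=0011 LS?F → skip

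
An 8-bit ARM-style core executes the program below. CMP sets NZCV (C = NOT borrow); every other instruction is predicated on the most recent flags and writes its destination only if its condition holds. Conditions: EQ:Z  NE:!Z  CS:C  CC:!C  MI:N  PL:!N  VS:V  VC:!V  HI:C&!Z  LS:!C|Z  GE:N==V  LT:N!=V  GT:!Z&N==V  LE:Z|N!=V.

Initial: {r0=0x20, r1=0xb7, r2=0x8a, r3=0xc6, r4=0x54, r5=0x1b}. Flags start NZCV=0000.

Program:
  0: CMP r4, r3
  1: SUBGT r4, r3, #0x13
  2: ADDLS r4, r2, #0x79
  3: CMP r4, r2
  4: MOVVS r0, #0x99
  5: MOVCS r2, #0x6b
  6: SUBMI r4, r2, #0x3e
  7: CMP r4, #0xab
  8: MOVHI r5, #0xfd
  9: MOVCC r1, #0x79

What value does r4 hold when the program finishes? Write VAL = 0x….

[0] flags=1001 → (cmp)
[1] flags=1001 GT?T → r4=0xb3
[2] flags=1001 LS?T → r4=0x03
[3] flags=0000 → (cmp)
[4] flags=0000 VS?F → skip
[5] flags=0000 CS?F → skip
[6] flags=0000 MI?F → skip
[7] flags=0000 → (cmp)
[8] flags=0000 HI?F → skip
[9] flags=0000 CC?T → r1=0x79

VAL = 0x03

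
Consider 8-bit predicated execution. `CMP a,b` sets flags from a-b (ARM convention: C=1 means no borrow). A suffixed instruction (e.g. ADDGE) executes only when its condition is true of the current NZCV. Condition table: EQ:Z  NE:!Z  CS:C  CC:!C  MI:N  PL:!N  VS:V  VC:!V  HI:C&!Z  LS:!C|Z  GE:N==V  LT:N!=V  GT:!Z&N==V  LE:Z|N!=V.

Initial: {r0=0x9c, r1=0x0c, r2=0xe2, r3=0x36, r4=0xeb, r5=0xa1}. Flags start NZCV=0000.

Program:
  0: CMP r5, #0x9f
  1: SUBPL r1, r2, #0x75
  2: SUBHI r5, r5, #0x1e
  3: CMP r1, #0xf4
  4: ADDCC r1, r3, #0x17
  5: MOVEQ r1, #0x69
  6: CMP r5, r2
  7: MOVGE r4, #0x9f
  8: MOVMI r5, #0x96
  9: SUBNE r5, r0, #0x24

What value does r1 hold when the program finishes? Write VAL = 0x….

VAL = 0x4d

[0] flags=0010 → (cmp)
[1] flags=0010 PL?T → r1=0x6d
[2] flags=0010 HI?T → r5=0x83
[3] flags=0000 → (cmp)
[4] flags=0000 CC?T → r1=0x4d
[5] flags=0000 EQ?F → skip
[6] flags=1000 → (cmp)
[7] flags=1000 GE?F → skip
[8] flags=1000 MI?T → r5=0x96
[9] flags=1000 NE?T → r5=0x78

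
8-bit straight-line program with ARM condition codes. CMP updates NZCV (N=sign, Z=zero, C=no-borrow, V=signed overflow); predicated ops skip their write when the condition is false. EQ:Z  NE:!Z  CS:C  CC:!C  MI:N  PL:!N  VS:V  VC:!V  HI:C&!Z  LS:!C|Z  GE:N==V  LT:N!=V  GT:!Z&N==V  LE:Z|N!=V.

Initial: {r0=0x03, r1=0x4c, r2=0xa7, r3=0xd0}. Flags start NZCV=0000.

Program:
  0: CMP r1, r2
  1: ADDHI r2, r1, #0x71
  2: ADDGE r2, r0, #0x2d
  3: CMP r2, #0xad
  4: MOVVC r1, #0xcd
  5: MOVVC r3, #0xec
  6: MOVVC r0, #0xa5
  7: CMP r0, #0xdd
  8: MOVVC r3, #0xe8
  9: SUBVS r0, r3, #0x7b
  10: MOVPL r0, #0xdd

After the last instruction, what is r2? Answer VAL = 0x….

VAL = 0x30

0: ✓ CMP  NZCV=1001
1: · ADDHI
2: ✓ ADDGE  r2←0x30
3: ✓ CMP  NZCV=1001
4: · MOVVC
5: · MOVVC
6: · MOVVC
7: ✓ CMP  NZCV=0000
8: ✓ MOVVC  r3←0xe8
9: · SUBVS
10: ✓ MOVPL  r0←0xdd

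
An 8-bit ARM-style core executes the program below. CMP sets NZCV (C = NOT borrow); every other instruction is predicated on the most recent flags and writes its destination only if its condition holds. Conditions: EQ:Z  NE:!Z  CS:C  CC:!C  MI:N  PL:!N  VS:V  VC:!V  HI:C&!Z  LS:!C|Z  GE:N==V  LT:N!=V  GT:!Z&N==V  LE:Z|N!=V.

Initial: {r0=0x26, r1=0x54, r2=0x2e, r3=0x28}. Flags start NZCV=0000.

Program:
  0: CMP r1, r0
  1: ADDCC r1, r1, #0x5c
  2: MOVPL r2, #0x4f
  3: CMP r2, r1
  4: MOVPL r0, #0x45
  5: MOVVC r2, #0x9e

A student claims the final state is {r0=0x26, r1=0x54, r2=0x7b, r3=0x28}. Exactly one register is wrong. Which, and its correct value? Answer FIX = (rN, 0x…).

FIX = (r2, 0x9e)

0: ✓ CMP  NZCV=0010
1: · ADDCC
2: ✓ MOVPL  r2←0x4f
3: ✓ CMP  NZCV=1000
4: · MOVPL
5: ✓ MOVVC  r2←0x9e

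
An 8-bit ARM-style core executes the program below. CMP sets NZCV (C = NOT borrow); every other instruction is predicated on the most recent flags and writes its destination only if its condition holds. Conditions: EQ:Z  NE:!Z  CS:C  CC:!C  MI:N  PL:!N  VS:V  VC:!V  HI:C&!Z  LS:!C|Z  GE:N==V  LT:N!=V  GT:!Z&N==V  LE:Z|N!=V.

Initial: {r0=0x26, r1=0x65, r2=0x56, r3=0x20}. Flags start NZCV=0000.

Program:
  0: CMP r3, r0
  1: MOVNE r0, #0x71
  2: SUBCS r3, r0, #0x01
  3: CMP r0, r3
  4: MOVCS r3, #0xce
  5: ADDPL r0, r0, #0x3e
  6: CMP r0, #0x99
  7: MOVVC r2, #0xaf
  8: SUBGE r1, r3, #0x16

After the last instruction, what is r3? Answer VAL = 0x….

[0] flags=1000 → (cmp)
[1] flags=1000 NE?T → r0=0x71
[2] flags=1000 CS?F → skip
[3] flags=0010 → (cmp)
[4] flags=0010 CS?T → r3=0xce
[5] flags=0010 PL?T → r0=0xaf
[6] flags=0010 → (cmp)
[7] flags=0010 VC?T → r2=0xaf
[8] flags=0010 GE?T → r1=0xb8

VAL = 0xce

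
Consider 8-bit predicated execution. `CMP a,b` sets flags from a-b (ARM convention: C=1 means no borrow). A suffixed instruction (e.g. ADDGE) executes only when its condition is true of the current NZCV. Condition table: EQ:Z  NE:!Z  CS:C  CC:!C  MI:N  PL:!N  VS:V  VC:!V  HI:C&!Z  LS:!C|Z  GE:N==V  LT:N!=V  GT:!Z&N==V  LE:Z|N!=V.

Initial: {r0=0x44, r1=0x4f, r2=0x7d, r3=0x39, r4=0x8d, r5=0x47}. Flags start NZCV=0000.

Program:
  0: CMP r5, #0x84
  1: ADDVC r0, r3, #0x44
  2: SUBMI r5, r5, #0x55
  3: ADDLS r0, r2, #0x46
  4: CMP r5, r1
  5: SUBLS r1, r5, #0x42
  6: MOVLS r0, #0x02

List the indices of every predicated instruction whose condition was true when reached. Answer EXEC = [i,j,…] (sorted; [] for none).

[0] flags=1001 → (cmp)
[1] flags=1001 VC?F → skip
[2] flags=1001 MI?T → r5=0xf2
[3] flags=1001 LS?T → r0=0xc3
[4] flags=1010 → (cmp)
[5] flags=1010 LS?F → skip
[6] flags=1010 LS?F → skip

EXEC = [2,3]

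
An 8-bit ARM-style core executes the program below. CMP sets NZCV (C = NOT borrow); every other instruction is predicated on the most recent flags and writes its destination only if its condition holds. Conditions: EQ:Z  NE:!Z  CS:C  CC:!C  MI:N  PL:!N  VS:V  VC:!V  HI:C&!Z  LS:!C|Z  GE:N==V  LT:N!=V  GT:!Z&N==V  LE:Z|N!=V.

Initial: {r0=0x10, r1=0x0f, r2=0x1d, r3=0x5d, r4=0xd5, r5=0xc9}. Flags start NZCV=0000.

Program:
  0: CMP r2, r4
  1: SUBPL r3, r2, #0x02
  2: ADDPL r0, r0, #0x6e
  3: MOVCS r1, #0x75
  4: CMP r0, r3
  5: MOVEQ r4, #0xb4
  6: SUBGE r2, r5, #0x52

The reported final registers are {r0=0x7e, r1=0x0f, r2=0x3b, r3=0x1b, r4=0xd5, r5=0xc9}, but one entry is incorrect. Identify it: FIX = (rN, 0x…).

FIX = (r2, 0x77)

0: ✓ CMP  NZCV=0000
1: ✓ SUBPL  r3←0x1b
2: ✓ ADDPL  r0←0x7e
3: · MOVCS
4: ✓ CMP  NZCV=0010
5: · MOVEQ
6: ✓ SUBGE  r2←0x77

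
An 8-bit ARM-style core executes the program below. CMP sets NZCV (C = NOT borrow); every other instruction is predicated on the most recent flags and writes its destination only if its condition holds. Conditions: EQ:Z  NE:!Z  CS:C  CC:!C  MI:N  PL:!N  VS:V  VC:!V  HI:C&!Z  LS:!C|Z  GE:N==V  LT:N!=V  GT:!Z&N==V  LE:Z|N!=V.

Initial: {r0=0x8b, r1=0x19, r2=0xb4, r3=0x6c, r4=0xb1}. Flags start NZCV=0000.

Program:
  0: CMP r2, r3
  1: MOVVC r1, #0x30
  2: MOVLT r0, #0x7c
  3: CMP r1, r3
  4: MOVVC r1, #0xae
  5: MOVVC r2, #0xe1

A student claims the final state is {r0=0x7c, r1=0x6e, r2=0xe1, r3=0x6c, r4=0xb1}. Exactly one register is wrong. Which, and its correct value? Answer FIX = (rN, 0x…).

0: ✓ CMP  NZCV=0011
1: · MOVVC
2: ✓ MOVLT  r0←0x7c
3: ✓ CMP  NZCV=1000
4: ✓ MOVVC  r1←0xae
5: ✓ MOVVC  r2←0xe1

FIX = (r1, 0xae)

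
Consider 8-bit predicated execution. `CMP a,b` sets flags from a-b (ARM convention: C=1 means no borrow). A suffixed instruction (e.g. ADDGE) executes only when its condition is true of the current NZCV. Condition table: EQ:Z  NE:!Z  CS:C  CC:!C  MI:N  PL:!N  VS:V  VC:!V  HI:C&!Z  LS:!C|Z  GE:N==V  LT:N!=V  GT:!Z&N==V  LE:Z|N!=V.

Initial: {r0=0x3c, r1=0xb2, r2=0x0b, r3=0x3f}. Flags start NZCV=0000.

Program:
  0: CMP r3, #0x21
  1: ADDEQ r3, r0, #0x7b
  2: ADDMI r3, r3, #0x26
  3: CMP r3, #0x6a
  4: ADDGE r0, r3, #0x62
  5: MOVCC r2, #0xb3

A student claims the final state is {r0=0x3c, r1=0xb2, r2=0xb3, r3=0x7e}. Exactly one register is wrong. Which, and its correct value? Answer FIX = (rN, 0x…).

0: ✓ CMP  NZCV=0010
1: · ADDEQ
2: · ADDMI
3: ✓ CMP  NZCV=1000
4: · ADDGE
5: ✓ MOVCC  r2←0xb3

FIX = (r3, 0x3f)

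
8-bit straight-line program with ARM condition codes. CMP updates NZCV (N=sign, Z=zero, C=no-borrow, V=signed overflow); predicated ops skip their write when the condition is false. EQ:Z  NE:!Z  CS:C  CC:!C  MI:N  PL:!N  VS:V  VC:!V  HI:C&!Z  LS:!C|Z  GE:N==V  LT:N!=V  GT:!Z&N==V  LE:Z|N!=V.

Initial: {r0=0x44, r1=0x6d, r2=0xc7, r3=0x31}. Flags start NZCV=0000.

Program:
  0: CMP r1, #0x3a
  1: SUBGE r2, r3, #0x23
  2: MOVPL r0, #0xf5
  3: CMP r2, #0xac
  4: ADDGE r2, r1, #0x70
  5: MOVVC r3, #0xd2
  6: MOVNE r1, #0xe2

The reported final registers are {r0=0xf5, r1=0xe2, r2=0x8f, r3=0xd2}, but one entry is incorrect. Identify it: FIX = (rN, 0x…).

FIX = (r2, 0xdd)

[0] flags=0010 → (cmp)
[1] flags=0010 GE?T → r2=0x0e
[2] flags=0010 PL?T → r0=0xf5
[3] flags=0000 → (cmp)
[4] flags=0000 GE?T → r2=0xdd
[5] flags=0000 VC?T → r3=0xd2
[6] flags=0000 NE?T → r1=0xe2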